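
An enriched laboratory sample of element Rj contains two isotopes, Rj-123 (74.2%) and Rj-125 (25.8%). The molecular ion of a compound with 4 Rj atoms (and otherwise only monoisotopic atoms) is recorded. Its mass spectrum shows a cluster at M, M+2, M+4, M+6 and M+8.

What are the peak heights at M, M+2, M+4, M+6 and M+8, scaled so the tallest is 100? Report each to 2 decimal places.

71.90 : 100.00 : 52.16 : 12.09 : 1.05

Each Rj atom is independently Rj-123 (p = 0.742) or Rj-125 (q = 0.258); the cluster is the binomial expansion (p + q)^4.
P(M) = 0.742^4 = 0.303121
P(M+2) = 4 × 0.742^3 × 0.258^1 = 0.421591
P(M+4) = 6 × 0.742^2 × 0.258^2 = 0.219886
P(M+6) = 4 × 0.742^1 × 0.258^3 = 0.050971
P(M+8) = 0.258^4 = 0.004431
The M+2 peak is largest (0.421591); scaling to 100 gives 71.90 : 100.00 : 52.16 : 12.09 : 1.05.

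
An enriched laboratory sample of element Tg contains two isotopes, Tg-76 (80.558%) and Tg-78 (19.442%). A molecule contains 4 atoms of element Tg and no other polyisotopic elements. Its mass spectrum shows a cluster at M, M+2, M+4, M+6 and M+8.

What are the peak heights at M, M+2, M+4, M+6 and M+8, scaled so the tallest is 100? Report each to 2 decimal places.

100.00 : 96.54 : 34.95 : 5.62 : 0.34

Each Tg atom is independently Tg-76 (p = 0.80558) or Tg-78 (q = 0.19442); the cluster is the binomial expansion (p + q)^4.
P(M) = 0.80558^4 = 0.421148
P(M+2) = 4 × 0.80558^3 × 0.19442^1 = 0.406562
P(M+4) = 6 × 0.80558^2 × 0.19442^2 = 0.147181
P(M+6) = 4 × 0.80558^1 × 0.19442^3 = 0.023681
P(M+8) = 0.19442^4 = 0.001429
The M peak is largest (0.421148); scaling to 100 gives 100.00 : 96.54 : 34.95 : 5.62 : 0.34.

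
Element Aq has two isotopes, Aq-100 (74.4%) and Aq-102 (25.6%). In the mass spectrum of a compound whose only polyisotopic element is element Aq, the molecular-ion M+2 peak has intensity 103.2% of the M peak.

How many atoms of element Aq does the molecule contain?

3

The M+2/M ratio from n Aq atoms is n · q/p = n · 0.256/0.744.
n = 1.032 × 0.744/0.256 = 3.00 ≈ 3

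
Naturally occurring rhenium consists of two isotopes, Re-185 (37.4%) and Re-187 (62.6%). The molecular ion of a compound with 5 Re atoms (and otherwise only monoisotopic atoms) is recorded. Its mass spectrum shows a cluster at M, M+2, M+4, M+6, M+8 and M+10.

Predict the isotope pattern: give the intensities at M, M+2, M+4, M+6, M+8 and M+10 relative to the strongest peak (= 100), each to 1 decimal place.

2.1 : 17.8 : 59.7 : 100.0 : 83.7 : 28.0

Expanding (0.374 + 0.626)^5:
P(M) = 0.374^5 = 0.007317
P(M+2) = 5 × 0.374^4 × 0.626^1 = 0.061239
P(M+4) = 10 × 0.374^3 × 0.626^2 = 0.205005
P(M+6) = 10 × 0.374^2 × 0.626^3 = 0.343136
P(M+8) = 5 × 0.374^1 × 0.626^4 = 0.287170
P(M+10) = 0.626^5 = 0.096133
The M+6 peak is largest (0.343136); scaling to 100 gives 2.1 : 17.8 : 59.7 : 100.0 : 83.7 : 28.0.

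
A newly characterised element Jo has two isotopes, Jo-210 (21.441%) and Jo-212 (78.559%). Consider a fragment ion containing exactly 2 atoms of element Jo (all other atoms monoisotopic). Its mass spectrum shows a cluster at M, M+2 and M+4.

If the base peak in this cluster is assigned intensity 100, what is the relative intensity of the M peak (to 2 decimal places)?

Binomial terms of (0.21441 + 0.78559)^2: M 0.0460, M+2 0.3369, M+4 0.6172 → M+4 is the base peak.
P(M+4) = C(2,2) × 0.21441^0 × 0.78559^2 = 1 × 1.0000 × 0.61715165 = 0.617152 (base)
P(M) = C(2,0) × 0.21441^2 × 0.78559^0 = 1 × 0.04597165 × 1.0000 = 0.045972
Relative intensity = 0.045972 / 0.617152 × 100 = 7.45

7.45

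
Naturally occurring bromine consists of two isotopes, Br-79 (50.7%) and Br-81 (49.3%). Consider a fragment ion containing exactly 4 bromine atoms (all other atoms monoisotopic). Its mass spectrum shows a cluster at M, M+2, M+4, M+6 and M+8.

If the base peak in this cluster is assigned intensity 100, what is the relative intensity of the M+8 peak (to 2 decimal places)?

Term probabilities: M 0.0661, M+2 0.2570, M+4 0.3749, M+6 0.2430, M+8 0.0591. Base peak = M+4.
P(M+4) = C(4,2) × 0.507^2 × 0.493^2 = 6 × 0.257049 × 0.243049 = 0.374853 (base)
P(M+8) = C(4,4) × 0.507^0 × 0.493^4 = 1 × 1.0000 × 0.05907282 = 0.059073
Relative intensity = 0.059073 / 0.374853 × 100 = 15.76

15.76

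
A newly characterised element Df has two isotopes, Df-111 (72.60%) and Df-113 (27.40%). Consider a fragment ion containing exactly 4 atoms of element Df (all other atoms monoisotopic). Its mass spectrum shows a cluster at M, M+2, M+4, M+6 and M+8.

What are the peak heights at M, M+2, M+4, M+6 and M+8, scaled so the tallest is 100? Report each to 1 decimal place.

Expanding (0.7260 + 0.2740)^4:
P(M) = 0.7260^4 = 0.277809
P(M+2) = 4 × 0.7260^3 × 0.2740^1 = 0.419392
P(M+4) = 6 × 0.7260^2 × 0.2740^2 = 0.237425
P(M+6) = 4 × 0.7260^1 × 0.2740^3 = 0.059738
P(M+8) = 0.2740^4 = 0.005636
The M+2 peak is largest (0.419392); scaling to 100 gives 66.2 : 100.0 : 56.6 : 14.2 : 1.3.

66.2 : 100.0 : 56.6 : 14.2 : 1.3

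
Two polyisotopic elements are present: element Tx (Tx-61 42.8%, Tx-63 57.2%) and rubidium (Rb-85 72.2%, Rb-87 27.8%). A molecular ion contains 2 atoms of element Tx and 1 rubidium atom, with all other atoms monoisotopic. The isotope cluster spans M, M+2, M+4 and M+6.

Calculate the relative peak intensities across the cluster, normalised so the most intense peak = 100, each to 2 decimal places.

32.70 : 100.00 : 92.06 : 22.49

Element Tx pattern (n=2): 0.183184 : 0.489632 : 0.327184
Rubidium pattern (n=1): 0.7220 : 0.2780
Convolve the two distributions (both contribute in 2-u steps):
  M: 0.183184×0.7220 = 0.132259
  M+2: 0.183184×0.2780 + 0.489632×0.7220 = 0.404439
  M+4: 0.489632×0.2780 + 0.327184×0.7220 = 0.372345
  M+6: 0.327184×0.2780 = 0.090957
Scale to base peak (0.404439) = 100: 32.70 : 100.00 : 92.06 : 22.49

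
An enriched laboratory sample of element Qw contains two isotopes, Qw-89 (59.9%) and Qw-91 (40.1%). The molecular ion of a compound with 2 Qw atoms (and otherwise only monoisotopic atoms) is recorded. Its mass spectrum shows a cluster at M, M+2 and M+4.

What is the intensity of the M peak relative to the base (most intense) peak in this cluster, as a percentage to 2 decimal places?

74.69%

Term probabilities: M 0.3588, M+2 0.4804, M+4 0.1608. Base peak = M+2.
P(M+2) = C(2,1) × 0.599^1 × 0.401^1 = 2 × 0.5990 × 0.4010 = 0.480398 (base)
P(M) = C(2,0) × 0.599^2 × 0.401^0 = 1 × 0.358801 × 1.0000 = 0.358801
Relative intensity = 0.358801 / 0.480398 × 100 = 74.69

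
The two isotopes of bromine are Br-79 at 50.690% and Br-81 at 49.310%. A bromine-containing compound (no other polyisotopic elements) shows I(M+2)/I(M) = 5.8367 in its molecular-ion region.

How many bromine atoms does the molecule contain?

6

For n independent Br atoms, I(M+2)/I(M) = n · (abundance Br-81) / (abundance Br-79) = n · 0.49310/0.50690.
n = 5.8367 × 0.50690/0.49310 = 6.00 ≈ 6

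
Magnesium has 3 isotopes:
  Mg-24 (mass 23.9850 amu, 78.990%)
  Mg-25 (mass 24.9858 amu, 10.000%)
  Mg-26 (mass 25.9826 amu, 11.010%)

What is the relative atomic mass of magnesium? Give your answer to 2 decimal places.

24.31 amu

Ar = Σ fᵢ·mᵢ = 0.78990 × 23.9850 + 0.10000 × 24.9858 + 0.11010 × 25.9826
= 18.94575 + 2.49858 + 2.86068 = 24.30501 amu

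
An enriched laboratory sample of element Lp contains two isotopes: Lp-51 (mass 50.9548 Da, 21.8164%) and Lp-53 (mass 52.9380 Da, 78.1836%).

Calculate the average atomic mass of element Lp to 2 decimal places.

The abundance-weighted mean is 0.218164 × 50.9548 + 0.781836 × 52.9380
= 11.11650 + 41.38883 = 52.50533 Da

52.51 Da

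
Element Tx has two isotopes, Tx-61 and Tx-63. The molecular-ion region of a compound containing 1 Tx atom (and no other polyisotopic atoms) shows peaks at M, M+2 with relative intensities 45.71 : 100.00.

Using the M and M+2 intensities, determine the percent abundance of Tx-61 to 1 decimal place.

31.4%

Write p for the Tx-61 fraction. I(M+2)/I(M) = [C(1,1)·p^0·(1−p)] / p^1 = 1·(1−p)/p = 100.00/45.71 = 2.1877
(1−p)/p = 2.1877/1 = 2.1877  ⇒  p = 1/(1 + 2.1877) = 0.3137
Tx-61: 31.4%, Tx-63: 68.6%.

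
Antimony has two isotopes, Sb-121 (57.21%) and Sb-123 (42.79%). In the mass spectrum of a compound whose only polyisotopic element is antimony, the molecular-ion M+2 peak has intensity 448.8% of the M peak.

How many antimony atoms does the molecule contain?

6

With n Sb atoms, P(M+2)/P(M) = C(n,1)·p^(n−1)q / p^n = n·q/p = n · 0.4279/0.5721.
n = 4.488 × 0.5721/0.4279 = 6.00 ≈ 6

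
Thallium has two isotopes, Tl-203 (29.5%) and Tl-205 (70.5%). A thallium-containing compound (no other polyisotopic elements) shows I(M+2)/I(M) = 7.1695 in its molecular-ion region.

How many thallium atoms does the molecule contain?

The M+2/M ratio from n Tl atoms is n · q/p = n · 0.705/0.295.
n = 7.1695 × 0.295/0.705 = 3.00 ≈ 3

3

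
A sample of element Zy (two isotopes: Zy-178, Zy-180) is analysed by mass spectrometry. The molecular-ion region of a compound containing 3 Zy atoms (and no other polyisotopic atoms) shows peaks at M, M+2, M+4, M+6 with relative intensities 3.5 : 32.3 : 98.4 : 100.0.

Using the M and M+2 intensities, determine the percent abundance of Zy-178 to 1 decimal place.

If p is the fraction of Zy that is Zy-178, then I(M+2)/I(M) = [C(3,1)·p^2·(1−p)] / p^3 = 3·(1−p)/p = 32.3/3.5 = 9.2286
(1−p)/p = 9.2286/3 = 3.0762  ⇒  p = 1/(1 + 3.0762) = 0.2453
Zy-178: 24.5%, Zy-180: 75.5%.

24.5%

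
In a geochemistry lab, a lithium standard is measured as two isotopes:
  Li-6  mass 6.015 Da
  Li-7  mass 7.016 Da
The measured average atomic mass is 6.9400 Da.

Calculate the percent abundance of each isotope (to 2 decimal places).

With x = fraction of Li-6 (so Li-7 is 1 − x):
6.015·x + 7.016·(1 − x) = 6.9400
(6.015 − 7.016)·x = 6.9400 − 7.016
x = -0.0760 / -1.001 = 0.07592 → 7.59% Li-6, 92.41% Li-7.

Li-6: 7.59%, Li-7: 92.41%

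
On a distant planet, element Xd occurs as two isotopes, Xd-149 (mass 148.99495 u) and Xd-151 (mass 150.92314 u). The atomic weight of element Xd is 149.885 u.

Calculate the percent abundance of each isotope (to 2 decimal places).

Xd-149: 53.84%, Xd-151: 46.16%

Let x be the fractional abundance of Xd-149; then Xd-151 has abundance 1 − x.
148.99495·x + 150.92314·(1 − x) = 149.885
(148.99495 − 150.92314)·x = 149.885 − 150.92314
x = -1.03814 / -1.92819 = 0.53840 → 53.84% Xd-149, 46.16% Xd-151.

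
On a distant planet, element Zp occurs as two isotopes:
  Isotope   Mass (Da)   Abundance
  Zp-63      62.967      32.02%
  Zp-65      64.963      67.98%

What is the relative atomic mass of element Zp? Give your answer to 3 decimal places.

Ar = Σ fᵢ·mᵢ = 0.3202 × 62.967 + 0.6798 × 64.963
= 20.1620 + 44.1618 = 64.3238 Da

64.324 Da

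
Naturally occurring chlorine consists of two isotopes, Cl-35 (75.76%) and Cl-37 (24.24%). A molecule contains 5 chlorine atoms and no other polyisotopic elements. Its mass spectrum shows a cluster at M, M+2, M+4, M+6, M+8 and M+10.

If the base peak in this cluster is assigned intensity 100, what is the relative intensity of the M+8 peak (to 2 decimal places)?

Binomial terms of (0.7576 + 0.2424)^5: M 0.2496, M+2 0.3993, M+4 0.2555, M+6 0.0817, M+8 0.0131, M+10 0.0008 → M+2 is the base peak.
P(M+2) = C(5,1) × 0.7576^4 × 0.2424^1 = 5 × 0.32942751 × 0.2424 = 0.399266 (base)
P(M+8) = C(5,4) × 0.7576^1 × 0.2424^4 = 5 × 0.7576 × 0.00345247 = 0.013078
Relative intensity = 0.013078 / 0.399266 × 100 = 3.28

3.28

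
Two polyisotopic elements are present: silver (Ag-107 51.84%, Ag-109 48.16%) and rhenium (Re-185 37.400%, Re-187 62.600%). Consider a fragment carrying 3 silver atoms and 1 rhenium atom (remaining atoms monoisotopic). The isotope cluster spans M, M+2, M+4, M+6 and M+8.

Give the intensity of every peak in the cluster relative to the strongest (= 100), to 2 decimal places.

Silver pattern (n=3): 0.13931407 : 0.38827347 : 0.36071085 : 0.11170161
Rhenium pattern (n=1): 0.3740 : 0.6260
Convolve the two distributions (both contribute in 2-u steps):
  M: 0.13931407×0.3740 = 0.052103
  M+2: 0.13931407×0.6260 + 0.38827347×0.3740 = 0.232425
  M+4: 0.38827347×0.6260 + 0.36071085×0.3740 = 0.377965
  M+6: 0.36071085×0.6260 + 0.11170161×0.3740 = 0.267581
  M+8: 0.11170161×0.6260 = 0.069925
Scale to base peak (0.377965) = 100: 13.79 : 61.49 : 100.00 : 70.80 : 18.50

13.79 : 61.49 : 100.00 : 70.80 : 18.50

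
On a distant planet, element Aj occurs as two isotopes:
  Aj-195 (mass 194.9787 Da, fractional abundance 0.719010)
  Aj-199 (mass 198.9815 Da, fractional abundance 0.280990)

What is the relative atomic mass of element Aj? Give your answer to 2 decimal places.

196.10 Da

The abundance-weighted mean is 0.719010 × 194.9787 + 0.280990 × 198.9815
= 140.19164 + 55.91181 = 196.10345 Da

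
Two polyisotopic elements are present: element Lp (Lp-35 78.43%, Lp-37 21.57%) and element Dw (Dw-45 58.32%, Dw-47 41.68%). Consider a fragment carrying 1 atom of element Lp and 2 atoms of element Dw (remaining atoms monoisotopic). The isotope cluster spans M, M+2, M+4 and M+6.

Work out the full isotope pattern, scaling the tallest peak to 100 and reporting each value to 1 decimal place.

58.7 : 100.0 : 53.0 : 8.2

Element Lp pattern (n=1): 0.7843 : 0.2157
Element Dw pattern (n=2): 0.34012224 : 0.48615552 : 0.17372224
Convolve the two distributions (both contribute in 2-u steps):
  M: 0.7843×0.34012224 = 0.266758
  M+2: 0.7843×0.48615552 + 0.2157×0.34012224 = 0.454656
  M+4: 0.7843×0.17372224 + 0.2157×0.48615552 = 0.241114
  M+6: 0.2157×0.17372224 = 0.037472
Scale to base peak (0.454656) = 100: 58.7 : 100.0 : 53.0 : 8.2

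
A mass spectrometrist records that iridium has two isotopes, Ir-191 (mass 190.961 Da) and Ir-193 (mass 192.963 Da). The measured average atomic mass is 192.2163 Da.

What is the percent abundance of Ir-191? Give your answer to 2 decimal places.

With x = fraction of Ir-191 (so Ir-193 is 1 − x):
190.961·x + 192.963·(1 − x) = 192.2163
(190.961 − 192.963)·x = 192.2163 − 192.963
x = -0.7467 / -2.002 = 0.37298 → 37.30% Ir-191, 62.70% Ir-193.

37.30%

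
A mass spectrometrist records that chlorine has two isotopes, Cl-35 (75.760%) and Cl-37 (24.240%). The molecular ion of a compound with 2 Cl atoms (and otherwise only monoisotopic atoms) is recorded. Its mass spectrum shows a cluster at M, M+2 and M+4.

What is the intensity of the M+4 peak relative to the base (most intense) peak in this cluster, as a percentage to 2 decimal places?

Term probabilities: M 0.5740, M+2 0.3673, M+4 0.0588. Base peak = M.
P(M) = C(2,0) × 0.75760^2 × 0.24240^0 = 1 × 0.57395776 × 1.0000 = 0.573958 (base)
P(M+4) = C(2,2) × 0.75760^0 × 0.24240^2 = 1 × 1.0000 × 0.05875776 = 0.058758
Relative intensity = 0.058758 / 0.573958 × 100 = 10.24

10.24%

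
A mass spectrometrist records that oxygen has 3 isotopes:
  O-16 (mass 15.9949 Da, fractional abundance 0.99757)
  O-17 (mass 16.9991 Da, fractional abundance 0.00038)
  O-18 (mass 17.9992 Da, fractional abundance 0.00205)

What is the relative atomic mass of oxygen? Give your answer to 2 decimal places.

16.00 Da

Weight each isotope mass by its fractional abundance: 0.99757 × 15.9949 + 0.00038 × 16.9991 + 0.00205 × 17.9992
= 15.95603 + 0.00646 + 0.03690 = 15.99939 Da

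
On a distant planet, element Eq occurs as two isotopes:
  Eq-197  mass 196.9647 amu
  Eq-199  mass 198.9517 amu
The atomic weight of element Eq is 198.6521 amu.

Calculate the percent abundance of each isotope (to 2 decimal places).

Writing the weighted mean with unknown fraction x of Eq-197:
196.9647·x + 198.9517·(1 − x) = 198.6521
(196.9647 − 198.9517)·x = 198.6521 − 198.9517
x = -0.2996 / -1.9870 = 0.15078 → 15.08% Eq-197, 84.92% Eq-199.

Eq-197: 15.08%, Eq-199: 84.92%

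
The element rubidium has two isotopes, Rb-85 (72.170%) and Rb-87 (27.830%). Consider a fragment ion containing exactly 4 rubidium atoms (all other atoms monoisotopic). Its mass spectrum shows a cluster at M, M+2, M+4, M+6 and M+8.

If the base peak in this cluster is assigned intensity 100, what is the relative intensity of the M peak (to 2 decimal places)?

64.83

(0.72170 + 0.27830)^4 gives M 0.2713, M+2 0.4184, M+4 0.2420, M+6 0.0622, M+8 0.0060; the largest is M+2.
P(M+2) = C(4,1) × 0.72170^3 × 0.27830^1 = 4 × 0.37589809 × 0.2783 = 0.418450 (base)
P(M) = C(4,0) × 0.72170^4 × 0.27830^0 = 1 × 0.27128565 × 1.0000 = 0.271286
Relative intensity = 0.271286 / 0.418450 × 100 = 64.83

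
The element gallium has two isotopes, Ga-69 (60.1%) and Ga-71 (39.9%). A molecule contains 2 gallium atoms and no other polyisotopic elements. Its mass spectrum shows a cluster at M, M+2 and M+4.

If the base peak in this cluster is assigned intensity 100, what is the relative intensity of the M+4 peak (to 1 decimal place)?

Binomial terms of (0.601 + 0.399)^2: M 0.3612, M+2 0.4796, M+4 0.1592 → M+2 is the base peak.
P(M+2) = C(2,1) × 0.601^1 × 0.399^1 = 2 × 0.6010 × 0.3990 = 0.479598 (base)
P(M+4) = C(2,2) × 0.601^0 × 0.399^2 = 1 × 1.0000 × 0.159201 = 0.159201
Relative intensity = 0.159201 / 0.479598 × 100 = 33.2

33.2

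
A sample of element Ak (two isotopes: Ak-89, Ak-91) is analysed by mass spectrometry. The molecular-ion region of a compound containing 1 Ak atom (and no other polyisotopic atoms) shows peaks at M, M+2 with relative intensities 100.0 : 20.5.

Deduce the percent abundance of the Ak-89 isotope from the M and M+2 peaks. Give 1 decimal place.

83.0%

If p is the fraction of Ak that is Ak-89, then I(M+2)/I(M) = [C(1,1)·p^0·(1−p)] / p^1 = 1·(1−p)/p = 20.5/100.0 = 0.2050
(1−p)/p = 0.2050/1 = 0.2050  ⇒  p = 1/(1 + 0.2050) = 0.8299
Ak-89: 83.0%, Ak-91: 17.0%.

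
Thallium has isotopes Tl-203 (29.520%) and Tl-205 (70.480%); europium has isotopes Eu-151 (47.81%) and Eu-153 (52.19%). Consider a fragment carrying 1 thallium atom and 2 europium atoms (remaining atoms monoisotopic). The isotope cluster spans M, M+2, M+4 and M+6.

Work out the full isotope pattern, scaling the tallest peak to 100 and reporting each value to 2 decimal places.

15.61 : 71.37 : 100.00 : 44.42

Thallium pattern (n=1): 0.2952 : 0.7048
Europium pattern (n=2): 0.22857961 : 0.49904078 : 0.27237961
Convolve the two distributions (both contribute in 2-u steps):
  M: 0.2952×0.22857961 = 0.067477
  M+2: 0.2952×0.49904078 + 0.7048×0.22857961 = 0.308420
  M+4: 0.2952×0.27237961 + 0.7048×0.49904078 = 0.432130
  M+6: 0.7048×0.27237961 = 0.191973
Scale to base peak (0.432130) = 100: 15.61 : 71.37 : 100.00 : 44.42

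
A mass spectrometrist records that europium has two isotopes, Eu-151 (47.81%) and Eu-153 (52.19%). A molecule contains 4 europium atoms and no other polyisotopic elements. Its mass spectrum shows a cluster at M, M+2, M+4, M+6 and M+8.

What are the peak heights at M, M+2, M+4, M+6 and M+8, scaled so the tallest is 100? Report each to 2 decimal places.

Expanding (0.4781 + 0.5219)^4:
P(M) = 0.4781^4 = 0.052249
P(M+2) = 4 × 0.4781^3 × 0.5219^1 = 0.228141
P(M+4) = 6 × 0.4781^2 × 0.5219^2 = 0.373563
P(M+6) = 4 × 0.4781^1 × 0.5219^3 = 0.271857
P(M+8) = 0.5219^4 = 0.074191
The M+4 peak is largest (0.373563); scaling to 100 gives 13.99 : 61.07 : 100.00 : 72.77 : 19.86.

13.99 : 61.07 : 100.00 : 72.77 : 19.86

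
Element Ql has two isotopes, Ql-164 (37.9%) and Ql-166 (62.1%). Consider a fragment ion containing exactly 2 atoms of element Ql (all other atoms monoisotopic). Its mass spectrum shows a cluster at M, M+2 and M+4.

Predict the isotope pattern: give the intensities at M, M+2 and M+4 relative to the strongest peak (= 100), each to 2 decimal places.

30.52 : 100.00 : 81.93

Each Ql atom is independently Ql-164 (p = 0.379) or Ql-166 (q = 0.621); the cluster is the binomial expansion (p + q)^2.
P(M) = 0.379^2 = 0.143641
P(M+2) = 2 × 0.379^1 × 0.621^1 = 0.470718
P(M+4) = 0.621^2 = 0.385641
The M+2 peak is largest (0.470718); scaling to 100 gives 30.52 : 100.00 : 81.93.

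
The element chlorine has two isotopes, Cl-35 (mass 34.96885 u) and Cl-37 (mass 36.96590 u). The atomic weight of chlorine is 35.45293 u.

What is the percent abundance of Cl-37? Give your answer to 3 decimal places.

Let x be the fractional abundance of Cl-35; then Cl-37 has abundance 1 − x.
34.96885·x + 36.96590·(1 − x) = 35.45293
(34.96885 − 36.96590)·x = 35.45293 − 36.96590
x = -1.51297 / -1.99705 = 0.75760 → 75.760% Cl-35, 24.240% Cl-37.

24.240%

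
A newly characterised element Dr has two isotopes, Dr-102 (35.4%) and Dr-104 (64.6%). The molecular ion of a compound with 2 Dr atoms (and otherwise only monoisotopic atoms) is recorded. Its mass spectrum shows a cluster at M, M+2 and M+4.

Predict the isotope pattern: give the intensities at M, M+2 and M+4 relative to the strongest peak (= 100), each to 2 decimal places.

27.40 : 100.00 : 91.24

Each Dr atom is independently Dr-102 (p = 0.354) or Dr-104 (q = 0.646); the cluster is the binomial expansion (p + q)^2.
P(M) = 0.354^2 = 0.125316
P(M+2) = 2 × 0.354^1 × 0.646^1 = 0.457368
P(M+4) = 0.646^2 = 0.417316
The M+2 peak is largest (0.457368); scaling to 100 gives 27.40 : 100.00 : 91.24.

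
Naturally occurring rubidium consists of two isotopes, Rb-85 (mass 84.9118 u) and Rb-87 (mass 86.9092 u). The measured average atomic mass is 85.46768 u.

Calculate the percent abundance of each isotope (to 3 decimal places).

Rb-85: 72.170%, Rb-87: 27.830%

Let x be the fractional abundance of Rb-85; then Rb-87 has abundance 1 − x.
84.9118·x + 86.9092·(1 − x) = 85.46768
(84.9118 − 86.9092)·x = 85.46768 − 86.9092
x = -1.44152 / -1.9974 = 0.72170 → 72.170% Rb-85, 27.830% Rb-87.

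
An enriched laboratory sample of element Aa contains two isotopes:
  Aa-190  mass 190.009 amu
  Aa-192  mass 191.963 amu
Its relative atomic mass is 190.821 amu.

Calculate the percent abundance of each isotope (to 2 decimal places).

Aa-190: 58.44%, Aa-192: 41.56%

Writing the weighted mean with unknown fraction x of Aa-190:
190.009·x + 191.963·(1 − x) = 190.821
(190.009 − 191.963)·x = 190.821 − 191.963
x = -1.142 / -1.954 = 0.58444 → 58.44% Aa-190, 41.56% Aa-192.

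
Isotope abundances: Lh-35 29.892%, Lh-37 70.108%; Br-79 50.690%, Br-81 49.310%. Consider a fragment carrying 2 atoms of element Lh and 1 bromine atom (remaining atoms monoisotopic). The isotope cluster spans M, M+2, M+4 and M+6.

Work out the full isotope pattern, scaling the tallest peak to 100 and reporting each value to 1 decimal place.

Element Lh pattern (n=2): 0.08935317 : 0.41913367 : 0.49151317
Bromine pattern (n=1): 0.5069 : 0.4931
Convolve the two distributions (both contribute in 2-u steps):
  M: 0.08935317×0.5069 = 0.045293
  M+2: 0.08935317×0.4931 + 0.41913367×0.5069 = 0.256519
  M+4: 0.41913367×0.4931 + 0.49151317×0.5069 = 0.455823
  M+6: 0.49151317×0.4931 = 0.242365
Scale to base peak (0.455823) = 100: 9.9 : 56.3 : 100.0 : 53.2

9.9 : 56.3 : 100.0 : 53.2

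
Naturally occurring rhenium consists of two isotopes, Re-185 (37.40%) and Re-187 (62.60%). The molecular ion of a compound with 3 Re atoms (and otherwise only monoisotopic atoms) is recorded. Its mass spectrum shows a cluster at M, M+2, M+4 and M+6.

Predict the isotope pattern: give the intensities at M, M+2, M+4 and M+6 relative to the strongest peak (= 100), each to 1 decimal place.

The 3 Re atoms are independent, so intensities follow the terms of (0.3740 + 0.6260)^3.
P(M) = 0.3740^3 = 0.052314
P(M+2) = 3 × 0.3740^2 × 0.6260^1 = 0.262687
P(M+4) = 3 × 0.3740^1 × 0.6260^2 = 0.439685
P(M+6) = 0.6260^3 = 0.245314
The M+4 peak is largest (0.439685); scaling to 100 gives 11.9 : 59.7 : 100.0 : 55.8.

11.9 : 59.7 : 100.0 : 55.8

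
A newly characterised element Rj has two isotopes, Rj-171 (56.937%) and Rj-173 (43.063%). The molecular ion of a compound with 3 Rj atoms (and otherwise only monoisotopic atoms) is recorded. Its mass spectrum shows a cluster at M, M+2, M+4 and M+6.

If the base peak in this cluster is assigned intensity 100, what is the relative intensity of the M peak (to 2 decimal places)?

Binomial terms of (0.56937 + 0.43063)^3: M 0.1846, M+2 0.4188, M+4 0.3168, M+6 0.0799 → M+2 is the base peak.
P(M+2) = C(3,1) × 0.56937^2 × 0.43063^1 = 3 × 0.3241822 × 0.43063 = 0.418808 (base)
P(M) = C(3,0) × 0.56937^3 × 0.43063^0 = 1 × 0.18457962 × 1.0000 = 0.184580
Relative intensity = 0.184580 / 0.418808 × 100 = 44.07

44.07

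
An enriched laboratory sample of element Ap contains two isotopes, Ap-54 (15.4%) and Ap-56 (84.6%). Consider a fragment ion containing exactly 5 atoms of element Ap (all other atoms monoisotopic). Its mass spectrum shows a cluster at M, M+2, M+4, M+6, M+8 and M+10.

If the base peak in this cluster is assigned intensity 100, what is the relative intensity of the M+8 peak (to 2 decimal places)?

91.02

Term probabilities: M 0.0001, M+2 0.0024, M+4 0.0261, M+6 0.1436, M+8 0.3944, M+10 0.4334. Base peak = M+10.
P(M+10) = C(5,5) × 0.154^0 × 0.846^5 = 1 × 1.0000 × 0.43336299 = 0.433363 (base)
P(M+8) = C(5,4) × 0.154^1 × 0.846^4 = 5 × 0.1540 × 0.51224939 = 0.394432
Relative intensity = 0.394432 / 0.433363 × 100 = 91.02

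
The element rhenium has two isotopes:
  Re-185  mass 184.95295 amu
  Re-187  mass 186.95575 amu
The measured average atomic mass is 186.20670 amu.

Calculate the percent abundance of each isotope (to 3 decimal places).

Re-185: 37.400%, Re-187: 62.600%

Let x be the fractional abundance of Re-185; then Re-187 has abundance 1 − x.
184.95295·x + 186.95575·(1 − x) = 186.20670
(184.95295 − 186.95575)·x = 186.20670 − 186.95575
x = -0.74905 / -2.00280 = 0.37400 → 37.400% Re-185, 62.600% Re-187.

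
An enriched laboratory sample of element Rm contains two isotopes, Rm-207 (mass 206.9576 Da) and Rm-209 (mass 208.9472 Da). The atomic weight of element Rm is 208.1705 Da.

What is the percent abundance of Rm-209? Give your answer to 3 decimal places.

60.962%

Writing the weighted mean with unknown fraction x of Rm-207:
206.9576·x + 208.9472·(1 − x) = 208.1705
(206.9576 − 208.9472)·x = 208.1705 − 208.9472
x = -0.7767 / -1.9896 = 0.39038 → 39.038% Rm-207, 60.962% Rm-209.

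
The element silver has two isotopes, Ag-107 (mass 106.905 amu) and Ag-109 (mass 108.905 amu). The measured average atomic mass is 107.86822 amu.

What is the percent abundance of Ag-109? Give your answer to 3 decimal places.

Let x be the fractional abundance of Ag-107; then Ag-109 has abundance 1 − x.
106.905·x + 108.905·(1 − x) = 107.86822
(106.905 − 108.905)·x = 107.86822 − 108.905
x = -1.03678 / -2.000 = 0.51839 → 51.839% Ag-107, 48.161% Ag-109.

48.161%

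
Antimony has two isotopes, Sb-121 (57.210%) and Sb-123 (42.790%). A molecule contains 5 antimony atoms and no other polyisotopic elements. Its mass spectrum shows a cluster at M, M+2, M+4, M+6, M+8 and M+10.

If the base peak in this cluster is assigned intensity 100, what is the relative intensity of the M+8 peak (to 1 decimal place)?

(0.57210 + 0.42790)^5 gives M 0.0613, M+2 0.2292, M+4 0.3428, M+6 0.2564, M+8 0.0959, M+10 0.0143; the largest is M+4.
P(M+4) = C(5,2) × 0.57210^3 × 0.42790^2 = 10 × 0.18724742 × 0.18309841 = 0.342847 (base)
P(M+8) = C(5,4) × 0.57210^1 × 0.42790^4 = 5 × 0.5721 × 0.03352503 = 0.095898
Relative intensity = 0.095898 / 0.342847 × 100 = 28.0

28.0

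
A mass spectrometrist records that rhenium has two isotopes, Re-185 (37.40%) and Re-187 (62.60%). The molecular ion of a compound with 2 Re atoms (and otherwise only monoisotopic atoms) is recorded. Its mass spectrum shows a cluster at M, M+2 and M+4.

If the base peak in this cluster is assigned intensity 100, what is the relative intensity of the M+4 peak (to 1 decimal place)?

83.7

Binomial terms of (0.3740 + 0.6260)^2: M 0.1399, M+2 0.4682, M+4 0.3919 → M+2 is the base peak.
P(M+2) = C(2,1) × 0.3740^1 × 0.6260^1 = 2 × 0.3740 × 0.6260 = 0.468248 (base)
P(M+4) = C(2,2) × 0.3740^0 × 0.6260^2 = 1 × 1.0000 × 0.391876 = 0.391876
Relative intensity = 0.391876 / 0.468248 × 100 = 83.7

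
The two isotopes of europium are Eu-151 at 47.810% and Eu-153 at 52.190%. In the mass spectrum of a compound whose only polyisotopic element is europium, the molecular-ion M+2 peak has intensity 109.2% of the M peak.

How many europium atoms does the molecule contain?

1

For n independent Eu atoms, I(M+2)/I(M) = n · (abundance Eu-153) / (abundance Eu-151) = n · 0.52190/0.47810.
n = 1.092 × 0.47810/0.52190 = 1.00 ≈ 1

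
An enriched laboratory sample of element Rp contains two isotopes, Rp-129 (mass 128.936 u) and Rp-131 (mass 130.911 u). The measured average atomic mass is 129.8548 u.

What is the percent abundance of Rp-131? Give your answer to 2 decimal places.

Let x be the fractional abundance of Rp-129; then Rp-131 has abundance 1 − x.
128.936·x + 130.911·(1 − x) = 129.8548
(128.936 − 130.911)·x = 129.8548 − 130.911
x = -1.0562 / -1.975 = 0.53478 → 53.48% Rp-129, 46.52% Rp-131.

46.52%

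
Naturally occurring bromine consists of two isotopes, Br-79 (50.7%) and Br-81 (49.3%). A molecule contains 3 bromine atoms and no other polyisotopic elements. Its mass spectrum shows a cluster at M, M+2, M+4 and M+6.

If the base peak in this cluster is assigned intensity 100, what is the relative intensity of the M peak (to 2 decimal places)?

34.28

Binomial terms of (0.507 + 0.493)^3: M 0.1303, M+2 0.3802, M+4 0.3697, M+6 0.1198 → M+2 is the base peak.
P(M+2) = C(3,1) × 0.507^2 × 0.493^1 = 3 × 0.257049 × 0.4930 = 0.380175 (base)
P(M) = C(3,0) × 0.507^3 × 0.493^0 = 1 × 0.13032384 × 1.0000 = 0.130324
Relative intensity = 0.130324 / 0.380175 × 100 = 34.28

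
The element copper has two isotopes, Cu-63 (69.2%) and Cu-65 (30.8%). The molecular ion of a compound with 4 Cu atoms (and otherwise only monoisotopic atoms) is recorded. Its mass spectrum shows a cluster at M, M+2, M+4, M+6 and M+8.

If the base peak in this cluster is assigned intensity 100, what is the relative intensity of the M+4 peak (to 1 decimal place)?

66.8

(0.692 + 0.308)^4 gives M 0.2293, M+2 0.4083, M+4 0.2726, M+6 0.0809, M+8 0.0090; the largest is M+2.
P(M+2) = C(4,1) × 0.692^3 × 0.308^1 = 4 × 0.33137389 × 0.3080 = 0.408253 (base)
P(M+4) = C(4,2) × 0.692^2 × 0.308^2 = 6 × 0.478864 × 0.094864 = 0.272562
Relative intensity = 0.272562 / 0.408253 × 100 = 66.8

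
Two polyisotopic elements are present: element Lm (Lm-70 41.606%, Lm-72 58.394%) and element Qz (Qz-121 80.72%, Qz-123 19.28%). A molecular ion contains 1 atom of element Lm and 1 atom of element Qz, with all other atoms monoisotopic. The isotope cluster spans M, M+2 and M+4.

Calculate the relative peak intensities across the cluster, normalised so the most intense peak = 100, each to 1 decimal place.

60.9 : 100.0 : 20.4

Element Lm pattern (n=1): 0.41606 : 0.58394
Element Qz pattern (n=1): 0.8072 : 0.1928
Convolve the two distributions (both contribute in 2-u steps):
  M: 0.41606×0.8072 = 0.335844
  M+2: 0.41606×0.1928 + 0.58394×0.8072 = 0.551573
  M+4: 0.58394×0.1928 = 0.112584
Scale to base peak (0.551573) = 100: 60.9 : 100.0 : 20.4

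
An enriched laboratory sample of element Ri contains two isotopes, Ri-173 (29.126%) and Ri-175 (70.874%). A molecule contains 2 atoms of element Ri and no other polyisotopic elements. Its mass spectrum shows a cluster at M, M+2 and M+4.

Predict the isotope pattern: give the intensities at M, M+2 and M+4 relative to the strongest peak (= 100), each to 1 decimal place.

16.9 : 82.2 : 100.0

Expanding (0.29126 + 0.70874)^2:
P(M) = 0.29126^2 = 0.084832
P(M+2) = 2 × 0.29126^1 × 0.70874^1 = 0.412855
P(M+4) = 0.70874^2 = 0.502312
The M+4 peak is largest (0.502312); scaling to 100 gives 16.9 : 82.2 : 100.0.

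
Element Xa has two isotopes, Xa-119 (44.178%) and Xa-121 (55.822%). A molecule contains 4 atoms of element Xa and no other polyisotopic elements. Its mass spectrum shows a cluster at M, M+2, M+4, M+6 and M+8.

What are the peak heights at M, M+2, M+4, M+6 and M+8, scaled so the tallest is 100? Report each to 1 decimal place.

10.4 : 52.8 : 100.0 : 84.2 : 26.6

The 4 Xa atoms are independent, so intensities follow the terms of (0.44178 + 0.55822)^4.
P(M) = 0.44178^4 = 0.038091
P(M+2) = 4 × 0.44178^3 × 0.55822^1 = 0.192523
P(M+4) = 6 × 0.44178^2 × 0.55822^2 = 0.364900
P(M+6) = 4 × 0.44178^1 × 0.55822^3 = 0.307385
P(M+8) = 0.55822^4 = 0.097101
The M+4 peak is largest (0.364900); scaling to 100 gives 10.4 : 52.8 : 100.0 : 84.2 : 26.6.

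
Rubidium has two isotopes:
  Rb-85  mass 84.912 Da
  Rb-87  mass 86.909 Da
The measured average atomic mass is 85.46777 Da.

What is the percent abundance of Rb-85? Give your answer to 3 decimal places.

Writing the weighted mean with unknown fraction x of Rb-85:
84.912·x + 86.909·(1 − x) = 85.46777
(84.912 − 86.909)·x = 85.46777 − 86.909
x = -1.44123 / -1.997 = 0.72170 → 72.170% Rb-85, 27.830% Rb-87.

72.170%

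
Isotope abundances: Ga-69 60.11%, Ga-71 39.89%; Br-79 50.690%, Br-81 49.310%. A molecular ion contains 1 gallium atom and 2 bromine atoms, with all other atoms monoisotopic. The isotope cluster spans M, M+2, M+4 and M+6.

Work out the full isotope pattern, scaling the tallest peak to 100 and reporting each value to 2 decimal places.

Gallium pattern (n=1): 0.6011 : 0.3989
Bromine pattern (n=2): 0.25694761 : 0.49990478 : 0.24314761
Convolve the two distributions (both contribute in 2-u steps):
  M: 0.6011×0.25694761 = 0.154451
  M+2: 0.6011×0.49990478 + 0.3989×0.25694761 = 0.402989
  M+4: 0.6011×0.24314761 + 0.3989×0.49990478 = 0.345568
  M+6: 0.3989×0.24314761 = 0.096992
Scale to base peak (0.402989) = 100: 38.33 : 100.00 : 85.75 : 24.07

38.33 : 100.00 : 85.75 : 24.07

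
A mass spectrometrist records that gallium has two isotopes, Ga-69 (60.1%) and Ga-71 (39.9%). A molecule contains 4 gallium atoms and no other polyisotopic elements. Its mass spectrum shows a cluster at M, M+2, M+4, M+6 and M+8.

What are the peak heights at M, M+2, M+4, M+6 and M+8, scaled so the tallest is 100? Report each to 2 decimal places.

37.66 : 100.00 : 99.58 : 44.08 : 7.32

Each Ga atom is independently Ga-69 (p = 0.601) or Ga-71 (q = 0.399); the cluster is the binomial expansion (p + q)^4.
P(M) = 0.601^4 = 0.130466
P(M+2) = 4 × 0.601^3 × 0.399^1 = 0.346463
P(M+4) = 6 × 0.601^2 × 0.399^2 = 0.345021
P(M+6) = 4 × 0.601^1 × 0.399^3 = 0.152705
P(M+8) = 0.399^4 = 0.025345
The M+2 peak is largest (0.346463); scaling to 100 gives 37.66 : 100.00 : 99.58 : 44.08 : 7.32.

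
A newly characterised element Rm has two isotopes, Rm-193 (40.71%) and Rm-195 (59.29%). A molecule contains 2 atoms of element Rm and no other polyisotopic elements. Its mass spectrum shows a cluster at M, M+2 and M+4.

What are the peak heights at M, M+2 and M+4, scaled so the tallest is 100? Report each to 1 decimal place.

Each Rm atom is independently Rm-193 (p = 0.4071) or Rm-195 (q = 0.5929); the cluster is the binomial expansion (p + q)^2.
P(M) = 0.4071^2 = 0.165730
P(M+2) = 2 × 0.4071^1 × 0.5929^1 = 0.482739
P(M+4) = 0.5929^2 = 0.351530
The M+2 peak is largest (0.482739); scaling to 100 gives 34.3 : 100.0 : 72.8.

34.3 : 100.0 : 72.8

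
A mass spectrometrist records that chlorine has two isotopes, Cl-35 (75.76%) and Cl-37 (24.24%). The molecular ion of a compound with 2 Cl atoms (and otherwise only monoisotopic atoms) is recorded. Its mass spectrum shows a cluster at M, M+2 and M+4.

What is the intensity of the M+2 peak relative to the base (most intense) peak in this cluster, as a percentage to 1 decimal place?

64.0%

Binomial terms of (0.7576 + 0.2424)^2: M 0.5740, M+2 0.3673, M+4 0.0588 → M is the base peak.
P(M) = C(2,0) × 0.7576^2 × 0.2424^0 = 1 × 0.57395776 × 1.0000 = 0.573958 (base)
P(M+2) = C(2,1) × 0.7576^1 × 0.2424^1 = 2 × 0.7576 × 0.2424 = 0.367284
Relative intensity = 0.367284 / 0.573958 × 100 = 64.0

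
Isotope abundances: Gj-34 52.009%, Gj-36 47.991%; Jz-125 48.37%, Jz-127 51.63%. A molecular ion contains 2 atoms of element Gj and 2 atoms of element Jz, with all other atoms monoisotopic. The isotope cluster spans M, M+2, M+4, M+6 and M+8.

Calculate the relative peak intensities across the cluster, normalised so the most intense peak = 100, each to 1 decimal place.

16.9 : 67.1 : 100.0 : 66.1 : 16.4

Element Gj pattern (n=2): 0.27049361 : 0.49919278 : 0.23031361
Element Jz pattern (n=2): 0.23396569 : 0.49946862 : 0.26656569
Convolve the two distributions (both contribute in 2-u steps):
  M: 0.27049361×0.23396569 = 0.063286
  M+2: 0.27049361×0.49946862 + 0.49919278×0.23396569 = 0.251897
  M+4: 0.27049361×0.26656569 + 0.49919278×0.49946862 + 0.23031361×0.23396569 = 0.375321
  M+6: 0.49919278×0.26656569 + 0.23031361×0.49946862 = 0.248102
  M+8: 0.23031361×0.26656569 = 0.061394
Scale to base peak (0.375321) = 100: 16.9 : 67.1 : 100.0 : 66.1 : 16.4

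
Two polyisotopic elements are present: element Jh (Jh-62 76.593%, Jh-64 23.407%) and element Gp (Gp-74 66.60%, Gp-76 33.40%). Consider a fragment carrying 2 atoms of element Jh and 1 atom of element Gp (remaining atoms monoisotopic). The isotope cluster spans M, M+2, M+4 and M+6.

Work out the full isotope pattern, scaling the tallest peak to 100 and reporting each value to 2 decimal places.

89.87 : 100.00 : 35.94 : 4.21

Element Jh pattern (n=2): 0.58664876 : 0.35856247 : 0.05478876
Element Gp pattern (n=1): 0.6660 : 0.3340
Convolve the two distributions (both contribute in 2-u steps):
  M: 0.58664876×0.6660 = 0.390708
  M+2: 0.58664876×0.3340 + 0.35856247×0.6660 = 0.434743
  M+4: 0.35856247×0.3340 + 0.05478876×0.6660 = 0.156249
  M+6: 0.05478876×0.3340 = 0.018299
Scale to base peak (0.434743) = 100: 89.87 : 100.00 : 35.94 : 4.21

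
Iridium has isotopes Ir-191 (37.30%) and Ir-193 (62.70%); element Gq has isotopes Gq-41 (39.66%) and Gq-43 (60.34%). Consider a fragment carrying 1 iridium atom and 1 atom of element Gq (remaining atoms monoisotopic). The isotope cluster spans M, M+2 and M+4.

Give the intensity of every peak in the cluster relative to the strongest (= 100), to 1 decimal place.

Iridium pattern (n=1): 0.3730 : 0.6270
Element Gq pattern (n=1): 0.3966 : 0.6034
Convolve the two distributions (both contribute in 2-u steps):
  M: 0.3730×0.3966 = 0.147932
  M+2: 0.3730×0.6034 + 0.6270×0.3966 = 0.473736
  M+4: 0.6270×0.6034 = 0.378332
Scale to base peak (0.473736) = 100: 31.2 : 100.0 : 79.9

31.2 : 100.0 : 79.9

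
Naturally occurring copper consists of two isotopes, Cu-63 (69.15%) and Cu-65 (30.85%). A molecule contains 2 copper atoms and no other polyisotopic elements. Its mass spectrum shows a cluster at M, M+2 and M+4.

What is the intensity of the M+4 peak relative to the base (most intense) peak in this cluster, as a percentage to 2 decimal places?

19.90%

Term probabilities: M 0.4782, M+2 0.4267, M+4 0.0952. Base peak = M.
P(M) = C(2,0) × 0.6915^2 × 0.3085^0 = 1 × 0.47817225 × 1.0000 = 0.478172 (base)
P(M+4) = C(2,2) × 0.6915^0 × 0.3085^2 = 1 × 1.0000 × 0.09517225 = 0.095172
Relative intensity = 0.095172 / 0.478172 × 100 = 19.90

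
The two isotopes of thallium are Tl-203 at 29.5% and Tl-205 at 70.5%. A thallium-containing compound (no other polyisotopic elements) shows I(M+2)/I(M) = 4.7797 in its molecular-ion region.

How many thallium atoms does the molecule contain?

2

For n independent Tl atoms, I(M+2)/I(M) = n · (abundance Tl-205) / (abundance Tl-203) = n · 0.705/0.295.
n = 4.7797 × 0.295/0.705 = 2.00 ≈ 2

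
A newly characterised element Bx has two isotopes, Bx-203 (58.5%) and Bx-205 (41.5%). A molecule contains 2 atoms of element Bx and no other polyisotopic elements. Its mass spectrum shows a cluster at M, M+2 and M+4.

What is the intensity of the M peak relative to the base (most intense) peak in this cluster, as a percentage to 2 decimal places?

Term probabilities: M 0.3422, M+2 0.4856, M+4 0.1722. Base peak = M+2.
P(M+2) = C(2,1) × 0.585^1 × 0.415^1 = 2 × 0.5850 × 0.4150 = 0.485550 (base)
P(M) = C(2,0) × 0.585^2 × 0.415^0 = 1 × 0.342225 × 1.0000 = 0.342225
Relative intensity = 0.342225 / 0.485550 × 100 = 70.48

70.48%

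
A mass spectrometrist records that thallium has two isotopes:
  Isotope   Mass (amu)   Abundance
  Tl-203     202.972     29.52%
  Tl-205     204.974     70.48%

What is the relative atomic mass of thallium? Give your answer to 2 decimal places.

The abundance-weighted mean is 0.2952 × 202.972 + 0.7048 × 204.974
= 59.9173 + 144.4657 = 204.3830 amu

204.38 amu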